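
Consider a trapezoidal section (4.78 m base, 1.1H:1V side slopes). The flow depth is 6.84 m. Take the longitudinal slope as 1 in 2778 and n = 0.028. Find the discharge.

With bottom width b = 4.78 m and side slope z = 1.1: A = (b + zy)y = (4.78 + 1.1×6.84)×6.84 = 84.16 m²; P = b + 2y√(1+z²) = 4.78 + 2×6.84×1.487 = 25.12 m.
Hydraulic radius R = A/P = 84.16/25.12 = 3.351 m.
Manning's equation: Q = (1/n) A R^(2/3) S^(1/2) = (1/0.028) × 84.16 × 3.351^(2/3) × 0.00036^(1/2) = 128 m³/s.

Q = 128 m³/s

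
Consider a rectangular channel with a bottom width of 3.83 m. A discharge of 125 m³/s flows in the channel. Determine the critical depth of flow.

y_c = 4.77 m

For a rectangular channel, critical depth y_c = (q²/g)^(1/3) where q = Q/b = 125/3.83 = 32.64 m²/s.
So y_c = (32.64²/9.81)^(1/3) = 4.77 m.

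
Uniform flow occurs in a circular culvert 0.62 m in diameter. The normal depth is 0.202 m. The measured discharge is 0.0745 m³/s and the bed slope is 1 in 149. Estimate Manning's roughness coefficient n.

n = 0.022

For a circular section of diameter D = 0.62 m at depth y = 0.202 m, the central angle is θ = 2 arccos(1 − 2y/D) = 2.43 rad. Then A = (D²/8)(θ − sin θ) = 0.08537 m² and P = Dθ/2 = 0.7533 m.
Hydraulic radius R = A/P = 0.08537/0.7533 = 0.1133 m.
Rearranging Manning's equation: n = (1/Q) A R^(2/3) S^(1/2) = (1/0.0745) × 0.08537 × 0.1133^(2/3) × √0.006711 = 0.022.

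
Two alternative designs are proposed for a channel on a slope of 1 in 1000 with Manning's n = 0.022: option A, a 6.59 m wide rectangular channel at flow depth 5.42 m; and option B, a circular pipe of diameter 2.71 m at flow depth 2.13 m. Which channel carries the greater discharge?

channel A

Channel A: Flow area A = b·y = 6.59 × 5.42 = 35.72 m². Wetted perimeter P = b + 2y = 6.59 + 2×5.42 = 17.43 m. Hydraulic radius R = A/P = 35.72/17.43 = 2.049 m. Q_A = (1/0.022)·35.72·2.049^(2/3)·√0.001 = 82.83 m³/s.
Channel B: For a circular section of diameter D = 2.71 m at depth y = 2.13 m, the central angle is θ = 2 arccos(1 − 2y/D) = 4.359 rad. Then A = (D²/8)(θ − sin θ) = 4.863 m² and P = Dθ/2 = 5.907 m. Hydraulic radius R = A/P = 4.863/5.907 = 0.8233 m. Q_B = (1/0.022)·4.863·0.8233^(2/3)·√0.001 = 6.141 m³/s.
Q_A = 82.83 m³/s vs Q_B = 6.141 m³/s, so channel A carries more.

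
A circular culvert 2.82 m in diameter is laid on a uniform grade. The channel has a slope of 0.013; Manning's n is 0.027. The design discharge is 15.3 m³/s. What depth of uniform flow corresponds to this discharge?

y_n = 1.79 m

Manning's equation rearranged: A R^(2/3) = nQ / (1·√S) = 0.027 × 15.3 / (√0.013) = 3.623.
Trying y = 1.29 m: A R^(2/3) = 2.121 — short.
Trying y = 2.2 m: A R^(2/3) = 4.713 — over.
Trying y = 1.79 m: A R^(2/3) = 3.616 — ≈ 3.623.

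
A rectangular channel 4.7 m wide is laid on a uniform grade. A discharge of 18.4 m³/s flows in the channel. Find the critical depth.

y_c = 1.16 m

For a rectangular channel, critical depth y_c = (q²/g)^(1/3) where q = Q/b = 18.4/4.7 = 3.915 m²/s.
So y_c = (3.915²/9.81)^(1/3) = 1.16 m.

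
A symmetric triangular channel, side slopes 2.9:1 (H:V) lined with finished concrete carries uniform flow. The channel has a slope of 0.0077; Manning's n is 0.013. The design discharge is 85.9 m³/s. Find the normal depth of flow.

Manning's equation rearranged: A R^(2/3) = nQ / (1·√S) = 0.013 × 85.9 / (√0.0077) = 12.73.
Try y = 1.62 m: A R^(2/3) = 6.37 — short.
Try y = 2.57 m: A R^(2/3) = 21.81 — over.
Try y = 2.1 m: A R^(2/3) = 12.73 — matches.

y_n = 2.1 m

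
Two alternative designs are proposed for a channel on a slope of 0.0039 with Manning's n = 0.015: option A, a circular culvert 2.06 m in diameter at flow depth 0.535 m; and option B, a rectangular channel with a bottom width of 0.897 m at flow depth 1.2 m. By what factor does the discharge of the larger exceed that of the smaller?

1.61

Channel A: For a circular section of diameter D = 2.06 m at depth y = 0.535 m, the central angle is θ = 2 arccos(1 − 2y/D) = 2.139 rad. Then A = (D²/8)(θ − sin θ) = 0.6875 m² and P = Dθ/2 = 2.203 m. Hydraulic radius R = A/P = 0.6875/2.203 = 0.3121 m. Q_A = (1/0.015)·0.6875·0.3121^(2/3)·√0.0039 = 1.317 m³/s.
Channel B: Flow area A = b·y = 0.897 × 1.2 = 1.076 m². Wetted perimeter P = b + 2y = 0.897 + 2×1.2 = 3.297 m. Hydraulic radius R = A/P = 1.076/3.297 = 0.3265 m. Q_B = (1/0.015)·1.076·0.3265^(2/3)·√0.0039 = 2.125 m³/s.
The larger discharge is 2.125 m³/s and the smaller is 1.317 m³/s; the ratio is 1.61.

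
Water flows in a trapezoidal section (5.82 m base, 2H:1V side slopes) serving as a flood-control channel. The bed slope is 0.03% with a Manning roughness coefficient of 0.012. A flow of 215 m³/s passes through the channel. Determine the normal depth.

Manning's equation rearranged: A R^(2/3) = nQ / (1·√S) = 0.012 × 215 / (√0.0003) = 149.
Try y = 3.76 m: A R^(2/3) = 85.25 — short.
Try y = 5.33 m: A R^(2/3) = 181.2 — over.
Try y = 4.88 m: A R^(2/3) = 149.2 — ≈ 149.

y_n = 4.88 m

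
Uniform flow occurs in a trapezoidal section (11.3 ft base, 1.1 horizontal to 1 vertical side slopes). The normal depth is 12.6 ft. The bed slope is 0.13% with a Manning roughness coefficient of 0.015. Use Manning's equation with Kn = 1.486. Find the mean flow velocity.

With bottom width b = 11.3 ft and side slope z = 1.1: A = (b + zy)y = (11.3 + 1.1×12.6)×12.6 = 317 ft²; P = b + 2y√(1+z²) = 11.3 + 2×12.6×1.487 = 48.76 ft.
Hydraulic radius R = A/P = 317/48.76 = 6.501 ft.
From Manning's equation, V = (1.486/n) R^(2/3) S^(1/2) = (1.486/0.015) × 6.501^(2/3) × 0.0013^(1/2) = 12.4 ft/s.

V = 12.4 ft/s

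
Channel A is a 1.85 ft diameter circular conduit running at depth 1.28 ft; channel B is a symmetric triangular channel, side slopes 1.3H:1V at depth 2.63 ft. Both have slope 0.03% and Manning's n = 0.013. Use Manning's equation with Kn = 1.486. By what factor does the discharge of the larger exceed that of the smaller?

6.97

Channel A: For a circular section of diameter D = 1.85 ft at depth y = 1.28 ft, the central angle is θ = 2 arccos(1 − 2y/D) = 3.929 rad. Then A = (D²/8)(θ − sin θ) = 1.984 ft² and P = Dθ/2 = 3.635 ft. Hydraulic radius R = A/P = 1.984/3.635 = 0.5459 ft. Q_A = (1.486/0.013)·1.984·0.5459^(2/3)·√0.0003 = 2.624 ft³/s.
Channel B: For a triangular section with side slope z = 1.3: A = zy² = 1.3×2.63² = 8.992 ft²; P = 2y√(1+z²) = 2×2.63×1.64 = 8.627 ft. Hydraulic radius R = A/P = 8.992/8.627 = 1.042 ft. Q_B = (1.486/0.013)·8.992·1.042^(2/3)·√0.0003 = 18.3 ft³/s.
The larger discharge is 18.3 ft³/s and the smaller is 2.624 ft³/s; the ratio is 6.97.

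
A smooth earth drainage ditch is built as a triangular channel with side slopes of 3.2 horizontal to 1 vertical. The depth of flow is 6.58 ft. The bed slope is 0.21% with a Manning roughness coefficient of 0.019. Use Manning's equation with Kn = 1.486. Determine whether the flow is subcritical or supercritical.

For a triangular section with side slope z = 3.2: A = zy² = 3.2×6.58² = 138.5 ft²; P = 2y√(1+z²) = 2×6.58×3.353 = 44.12 ft.
Hydraulic radius R = A/P = 138.5/44.12 = 3.14 ft.
V = (1.486/n) R^(2/3) √S = (1.486/0.019) × 3.14^(2/3) × √0.0021 = 7.686 ft/s. Hydraulic depth D_h = A/T = 138.5/42.11 = 3.29 ft.
Froude number Fr = V/√(g·D_h) = 7.686/√(32.2×3.29) = 0.747, which is less than 1, so the flow is subcritical.

subcritical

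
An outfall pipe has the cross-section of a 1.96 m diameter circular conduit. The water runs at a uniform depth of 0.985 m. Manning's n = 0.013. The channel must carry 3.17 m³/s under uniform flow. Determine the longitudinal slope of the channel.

For a circular section of diameter D = 1.96 m at depth y = 0.985 m, the central angle is θ = 2 arccos(1 − 2y/D) = 3.152 rad. Then A = (D²/8)(θ − sin θ) = 1.518 m² and P = Dθ/2 = 3.089 m.
Hydraulic radius R = A/P = 1.518/3.089 = 0.4916 m.
From Manning's equation, S = [nQ / (1 A R^(2/3))]² = [0.013 × 3.17 / (1 × 1.518 × 0.4916^(2/3))]² = 0.0019.

S = 0.0019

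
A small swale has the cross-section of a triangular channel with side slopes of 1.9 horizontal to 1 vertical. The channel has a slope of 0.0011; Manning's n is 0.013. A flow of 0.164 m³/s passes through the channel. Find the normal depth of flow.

y_n = 0.344 m

Manning's equation rearranged: A R^(2/3) = nQ / (1·√S) = 0.013 × 0.164 / (√0.0011) = 0.06428.
Trying y = 0.431 m: A R^(2/3) = 0.1169 — too large.
Trying y = 0.344 m: A R^(2/3) = 0.0641 — ≈ 0.06428.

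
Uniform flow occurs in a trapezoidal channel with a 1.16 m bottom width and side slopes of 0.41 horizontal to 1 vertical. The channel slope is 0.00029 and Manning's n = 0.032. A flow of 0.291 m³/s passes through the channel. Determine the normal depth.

y_n = 0.713 m

Manning's equation rearranged: A R^(2/3) = nQ / (1·√S) = 0.032 × 0.291 / (√0.00029) = 0.5468.
At y = 0.493 m: A R^(2/3) = 0.3021 — too small.
At y = 0.861 m: A R^(2/3) = 0.7435 — too large.
At y = 0.713 m: A R^(2/3) = 0.5465 — matches.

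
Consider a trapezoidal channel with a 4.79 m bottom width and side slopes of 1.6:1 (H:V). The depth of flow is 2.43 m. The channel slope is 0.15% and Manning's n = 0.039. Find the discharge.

Q = 27.6 m³/s

With bottom width b = 4.79 m and side slope z = 1.6: A = (b + zy)y = (4.79 + 1.6×2.43)×2.43 = 21.09 m²; P = b + 2y√(1+z²) = 4.79 + 2×2.43×1.887 = 13.96 m.
Hydraulic radius R = A/P = 21.09/13.96 = 1.511 m.
Manning's equation: Q = (1/n) A R^(2/3) S^(1/2) = (1/0.039) × 21.09 × 1.511^(2/3) × 0.0015^(1/2) = 27.6 m³/s.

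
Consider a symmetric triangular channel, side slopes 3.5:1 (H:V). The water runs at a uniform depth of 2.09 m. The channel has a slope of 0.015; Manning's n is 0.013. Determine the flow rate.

Q = 144 m³/s

For a triangular section with side slope z = 3.5: A = zy² = 3.5×2.09² = 15.29 m²; P = 2y√(1+z²) = 2×2.09×3.64 = 15.22 m.
Hydraulic radius R = A/P = 15.29/15.22 = 1.005 m.
Manning's equation: Q = (1/n) A R^(2/3) S^(1/2) = (1/0.013) × 15.29 × 1.005^(2/3) × 0.015^(1/2) = 144 m³/s.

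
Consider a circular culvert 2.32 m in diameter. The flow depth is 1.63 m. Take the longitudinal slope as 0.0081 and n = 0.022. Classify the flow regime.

For a circular section of diameter D = 2.32 m at depth y = 1.63 m, the central angle is θ = 2 arccos(1 − 2y/D) = 3.976 rad. Then A = (D²/8)(θ − sin θ) = 3.173 m² and P = Dθ/2 = 4.612 m.
Hydraulic radius R = A/P = 3.173/4.612 = 0.6881 m.
V = (1/n) R^(2/3) √S = (1/0.022) × 0.6881^(2/3) × √0.0081 = 3.188 m/s. Hydraulic depth D_h = A/T = 3.173/2.121 = 1.496 m.
Froude number Fr = V/√(g·D_h) = 3.188/√(9.81×1.496) = 0.832, which is less than 1, so the flow is subcritical.

subcritical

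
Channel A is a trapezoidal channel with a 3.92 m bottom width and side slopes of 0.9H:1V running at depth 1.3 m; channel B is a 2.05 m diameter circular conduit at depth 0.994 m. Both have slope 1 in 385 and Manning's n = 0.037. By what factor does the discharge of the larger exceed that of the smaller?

Channel A: With bottom width b = 3.92 m and side slope z = 0.9: A = (b + zy)y = (3.92 + 0.9×1.3)×1.3 = 6.617 m²; P = b + 2y√(1+z²) = 3.92 + 2×1.3×1.345 = 7.418 m. Hydraulic radius R = A/P = 6.617/7.418 = 0.892 m. Q_A = (1/0.037)·6.617·0.892^(2/3)·√0.002597 = 8.446 m³/s.
Channel B: For a circular section of diameter D = 2.05 m at depth y = 0.994 m, the central angle is θ = 2 arccos(1 − 2y/D) = 3.081 rad. Then A = (D²/8)(θ − sin θ) = 1.587 m² and P = Dθ/2 = 3.158 m. Hydraulic radius R = A/P = 1.587/3.158 = 0.5024 m. Q_B = (1/0.037)·1.587·0.5024^(2/3)·√0.002597 = 1.381 m³/s.
The larger discharge is 8.446 m³/s and the smaller is 1.381 m³/s; the ratio is 6.11.

6.11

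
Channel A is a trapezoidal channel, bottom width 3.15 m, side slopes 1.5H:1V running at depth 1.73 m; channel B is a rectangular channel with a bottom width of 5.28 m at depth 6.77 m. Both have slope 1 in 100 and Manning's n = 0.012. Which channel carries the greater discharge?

Channel A: With bottom width b = 3.15 m and side slope z = 1.5: A = (b + zy)y = (3.15 + 1.5×1.73)×1.73 = 9.939 m²; P = b + 2y√(1+z²) = 3.15 + 2×1.73×1.803 = 9.388 m. Hydraulic radius R = A/P = 9.939/9.388 = 1.059 m. Q_A = (1/0.012)·9.939·1.059^(2/3)·√0.01 = 86.04 m³/s.
Channel B: Flow area A = b·y = 5.28 × 6.77 = 35.75 m². Wetted perimeter P = b + 2y = 5.28 + 2×6.77 = 18.82 m. Hydraulic radius R = A/P = 35.75/18.82 = 1.899 m. Q_B = (1/0.012)·35.75·1.899^(2/3)·√0.01 = 456.9 m³/s.
Q_A = 86.04 m³/s vs Q_B = 456.9 m³/s, so channel B carries more.

channel B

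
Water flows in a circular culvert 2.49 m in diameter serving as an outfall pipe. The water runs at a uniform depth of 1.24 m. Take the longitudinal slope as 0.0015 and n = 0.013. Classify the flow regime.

For a circular section of diameter D = 2.49 m at depth y = 1.24 m, the central angle is θ = 2 arccos(1 − 2y/D) = 3.134 rad. Then A = (D²/8)(θ − sin θ) = 2.422 m² and P = Dθ/2 = 3.901 m.
Hydraulic radius R = A/P = 2.422/3.901 = 0.6209 m.
V = (1/n) R^(2/3) √S = (1/0.013) × 0.6209^(2/3) × √0.0015 = 2.168 m/s. Hydraulic depth D_h = A/T = 2.422/2.49 = 0.9728 m.
Froude number Fr = V/√(g·D_h) = 2.168/√(9.81×0.9728) = 0.702, which is less than 1, so the flow is subcritical.

subcritical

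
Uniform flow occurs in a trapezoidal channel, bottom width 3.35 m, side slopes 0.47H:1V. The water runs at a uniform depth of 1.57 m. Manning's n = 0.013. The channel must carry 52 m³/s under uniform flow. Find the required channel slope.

S = 0.012

With bottom width b = 3.35 m and side slope z = 0.47: A = (b + zy)y = (3.35 + 0.47×1.57)×1.57 = 6.418 m²; P = b + 2y√(1+z²) = 3.35 + 2×1.57×1.105 = 6.82 m.
Hydraulic radius R = A/P = 6.418/6.82 = 0.9411 m.
From Manning's equation, S = [nQ / (1 A R^(2/3))]² = [0.013 × 52 / (1 × 6.418 × 0.9411^(2/3))]² = 0.012.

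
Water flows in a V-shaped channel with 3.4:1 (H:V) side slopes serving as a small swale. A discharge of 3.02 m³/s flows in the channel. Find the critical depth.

At critical depth, Q² T / (g A³) = 1, i.e. A³/T = Q²/g = 3.02²/9.81 = 0.9297.
Try y = 0.5 m: A³/T = 0.1806 — short.
Try y = 0.694 m: A³/T = 0.9305 — close enough.

y_c = 0.694 m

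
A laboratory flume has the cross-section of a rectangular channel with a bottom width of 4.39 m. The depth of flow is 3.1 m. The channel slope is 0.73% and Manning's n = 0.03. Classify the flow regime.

Flow area A = b·y = 4.39 × 3.1 = 13.61 m². Wetted perimeter P = b + 2y = 4.39 + 2×3.1 = 10.59 m.
Hydraulic radius R = A/P = 13.61/10.59 = 1.285 m.
V = (1/n) R^(2/3) √S = (1/0.03) × 1.285^(2/3) × √0.0073 = 3.366 m/s. Hydraulic depth D_h = A/T = 13.61/4.39 = 3.1 m.
Froude number Fr = V/√(g·D_h) = 3.366/√(9.81×3.1) = 0.61, which is less than 1, so the flow is subcritical.

subcritical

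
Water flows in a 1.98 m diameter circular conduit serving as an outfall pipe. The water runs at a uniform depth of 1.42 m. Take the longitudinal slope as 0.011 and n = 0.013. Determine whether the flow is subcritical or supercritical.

For a circular section of diameter D = 1.98 m at depth y = 1.42 m, the central angle is θ = 2 arccos(1 − 2y/D) = 4.04 rad. Then A = (D²/8)(θ − sin θ) = 2.363 m² and P = Dθ/2 = 4 m.
Hydraulic radius R = A/P = 2.363/4 = 0.5909 m.
V = (1/n) R^(2/3) √S = (1/0.013) × 0.5909^(2/3) × √0.011 = 5.681 m/s. Hydraulic depth D_h = A/T = 2.363/1.783 = 1.325 m.
Froude number Fr = V/√(g·D_h) = 5.681/√(9.81×1.325) = 1.58, which is greater than 1, so the flow is supercritical.

supercritical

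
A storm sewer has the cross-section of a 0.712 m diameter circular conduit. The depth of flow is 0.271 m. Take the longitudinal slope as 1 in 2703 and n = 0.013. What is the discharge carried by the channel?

Q = 0.0573 m³/s

For a circular section of diameter D = 0.712 m at depth y = 0.271 m, the central angle is θ = 2 arccos(1 − 2y/D) = 2.659 rad. Then A = (D²/8)(θ − sin θ) = 0.1391 m² and P = Dθ/2 = 0.9467 m.
Hydraulic radius R = A/P = 0.1391/0.9467 = 0.147 m.
Manning's equation: Q = (1/n) A R^(2/3) S^(1/2) = (1/0.013) × 0.1391 × 0.147^(2/3) × 0.00037^(1/2) = 0.0573 m³/s.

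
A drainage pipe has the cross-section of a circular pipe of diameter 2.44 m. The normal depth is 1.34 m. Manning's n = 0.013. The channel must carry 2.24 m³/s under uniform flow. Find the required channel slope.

For a circular section of diameter D = 2.44 m at depth y = 1.34 m, the central angle is θ = 2 arccos(1 − 2y/D) = 3.339 rad. Then A = (D²/8)(θ − sin θ) = 2.63 m² and P = Dθ/2 = 4.073 m.
Hydraulic radius R = A/P = 2.63/4.073 = 0.6458 m.
From Manning's equation, S = [nQ / (1 A R^(2/3))]² = [0.013 × 2.24 / (1 × 2.63 × 0.6458^(2/3))]² = 0.00022.

S = 0.00022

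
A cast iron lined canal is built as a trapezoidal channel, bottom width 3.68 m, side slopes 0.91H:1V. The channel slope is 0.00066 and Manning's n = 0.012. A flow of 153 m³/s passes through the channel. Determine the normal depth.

Manning's equation rearranged: A R^(2/3) = nQ / (1·√S) = 0.012 × 153 / (√0.00066) = 71.47.
At y = 5.69 m: A R^(2/3) = 96.36 — over.
At y = 4.93 m: A R^(2/3) = 71.5 — ≈ 71.47.

y_n = 4.93 m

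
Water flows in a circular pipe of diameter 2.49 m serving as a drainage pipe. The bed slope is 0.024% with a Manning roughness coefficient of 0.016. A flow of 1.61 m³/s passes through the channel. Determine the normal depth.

y_n = 1.2 m

Manning's equation rearranged: A R^(2/3) = nQ / (1·√S) = 0.016 × 1.61 / (√0.00024) = 1.663.
Trying y = 0.984 m: A R^(2/3) = 1.17 — too small.
Trying y = 1.51 m: A R^(2/3) = 2.424 — too large.
Trying y = 1.2 m: A R^(2/3) = 1.667 — ≈ 1.663.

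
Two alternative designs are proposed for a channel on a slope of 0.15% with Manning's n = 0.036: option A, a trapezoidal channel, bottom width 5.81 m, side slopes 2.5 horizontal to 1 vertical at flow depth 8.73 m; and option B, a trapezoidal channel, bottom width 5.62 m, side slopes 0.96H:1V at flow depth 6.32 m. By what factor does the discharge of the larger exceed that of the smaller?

4.15

Channel A: With bottom width b = 5.81 m and side slope z = 2.5: A = (b + zy)y = (5.81 + 2.5×8.73)×8.73 = 241.3 m²; P = b + 2y√(1+z²) = 5.81 + 2×8.73×2.693 = 52.82 m. Hydraulic radius R = A/P = 241.3/52.82 = 4.567 m. Q_A = (1/0.036)·241.3·4.567^(2/3)·√0.0015 = 714.5 m³/s.
Channel B: With bottom width b = 5.62 m and side slope z = 0.96: A = (b + zy)y = (5.62 + 0.96×6.32)×6.32 = 73.86 m²; P = b + 2y√(1+z²) = 5.62 + 2×6.32×1.386 = 23.14 m. Hydraulic radius R = A/P = 73.86/23.14 = 3.192 m. Q_B = (1/0.036)·73.86·3.192^(2/3)·√0.0015 = 172.3 m³/s.
The larger discharge is 714.5 m³/s and the smaller is 172.3 m³/s; the ratio is 4.15.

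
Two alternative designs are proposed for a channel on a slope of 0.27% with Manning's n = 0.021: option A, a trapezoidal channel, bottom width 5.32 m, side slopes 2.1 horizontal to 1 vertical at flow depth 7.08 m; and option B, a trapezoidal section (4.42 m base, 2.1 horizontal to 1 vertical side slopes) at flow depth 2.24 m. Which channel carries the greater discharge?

channel A

Channel A: With bottom width b = 5.32 m and side slope z = 2.1: A = (b + zy)y = (5.32 + 2.1×7.08)×7.08 = 142.9 m²; P = b + 2y√(1+z²) = 5.32 + 2×7.08×2.326 = 38.26 m. Hydraulic radius R = A/P = 142.9/38.26 = 3.736 m. Q_A = (1/0.021)·142.9·3.736^(2/3)·√0.0027 = 851.6 m³/s.
Channel B: With bottom width b = 4.42 m and side slope z = 2.1: A = (b + zy)y = (4.42 + 2.1×2.24)×2.24 = 20.44 m²; P = b + 2y√(1+z²) = 4.42 + 2×2.24×2.326 = 14.84 m. Hydraulic radius R = A/P = 20.44/14.84 = 1.377 m. Q_B = (1/0.021)·20.44·1.377^(2/3)·√0.0027 = 62.6 m³/s.
Q_A = 851.6 m³/s vs Q_B = 62.6 m³/s, so channel A carries more.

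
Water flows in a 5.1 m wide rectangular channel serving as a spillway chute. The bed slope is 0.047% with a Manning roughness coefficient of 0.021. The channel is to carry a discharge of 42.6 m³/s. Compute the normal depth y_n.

y_n = 5.57 m

Manning's equation rearranged: A R^(2/3) = nQ / (1·√S) = 0.021 × 42.6 / (√0.00047) = 41.26.
Try y = 6.21 m: A R^(2/3) = 47 — high.
Try y = 4.65 m: A R^(2/3) = 33.07 — low.
Try y = 5.57 m: A R^(2/3) = 41.24 — matches.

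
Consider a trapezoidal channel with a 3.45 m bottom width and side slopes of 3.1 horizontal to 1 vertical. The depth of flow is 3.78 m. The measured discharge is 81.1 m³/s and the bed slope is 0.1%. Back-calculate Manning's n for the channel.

n = 0.036

With bottom width b = 3.45 m and side slope z = 3.1: A = (b + zy)y = (3.45 + 3.1×3.78)×3.78 = 57.34 m²; P = b + 2y√(1+z²) = 3.45 + 2×3.78×3.257 = 28.08 m.
Hydraulic radius R = A/P = 57.34/28.08 = 2.042 m.
Rearranging Manning's equation: n = (1/Q) A R^(2/3) S^(1/2) = (1/81.1) × 57.34 × 2.042^(2/3) × √0.001 = 0.036.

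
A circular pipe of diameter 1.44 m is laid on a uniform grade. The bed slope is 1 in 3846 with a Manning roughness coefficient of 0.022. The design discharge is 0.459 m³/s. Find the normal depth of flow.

Manning's equation rearranged: A R^(2/3) = nQ / (1·√S) = 0.022 × 0.459 / (√0.00026) = 0.6262.
Trying y = 1.2 m: A R^(2/3) = 0.8361 — high.
Trying y = 0.673 m: A R^(2/3) = 0.3669 — low.
Trying y = 0.939 m: A R^(2/3) = 0.6263 — matches.

y_n = 0.939 m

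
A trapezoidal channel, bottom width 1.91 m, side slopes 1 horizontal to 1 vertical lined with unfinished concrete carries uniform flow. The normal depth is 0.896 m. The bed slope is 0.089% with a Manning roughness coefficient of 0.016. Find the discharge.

Q = 3.21 m³/s

With bottom width b = 1.91 m and side slope z = 1: A = (b + zy)y = (1.91 + 1×0.896)×0.896 = 2.514 m²; P = b + 2y√(1+z²) = 1.91 + 2×0.896×1.414 = 4.444 m.
Hydraulic radius R = A/P = 2.514/4.444 = 0.5657 m.
Manning's equation: Q = (1/n) A R^(2/3) S^(1/2) = (1/0.016) × 2.514 × 0.5657^(2/3) × 0.00089^(1/2) = 3.21 m³/s.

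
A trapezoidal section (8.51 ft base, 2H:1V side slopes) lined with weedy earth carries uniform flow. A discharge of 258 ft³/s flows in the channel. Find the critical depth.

At critical depth, Q² T / (g A³) = 1, i.e. A³/T = Q²/g = 258²/32.2 = 2067.
At y = 1.75 ft: A³/T = 598.6 — short.
At y = 2.5 ft: A³/T = 2082 — matches.

y_c = 2.5 ft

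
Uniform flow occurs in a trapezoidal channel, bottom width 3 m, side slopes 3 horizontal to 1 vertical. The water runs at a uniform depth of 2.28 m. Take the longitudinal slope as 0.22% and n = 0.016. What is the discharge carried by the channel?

Q = 77.9 m³/s

With bottom width b = 3 m and side slope z = 3: A = (b + zy)y = (3 + 3×2.28)×2.28 = 22.44 m²; P = b + 2y√(1+z²) = 3 + 2×2.28×3.162 = 17.42 m.
Hydraulic radius R = A/P = 22.44/17.42 = 1.288 m.
Manning's equation: Q = (1/n) A R^(2/3) S^(1/2) = (1/0.016) × 22.44 × 1.288^(2/3) × 0.0022^(1/2) = 77.9 m³/s.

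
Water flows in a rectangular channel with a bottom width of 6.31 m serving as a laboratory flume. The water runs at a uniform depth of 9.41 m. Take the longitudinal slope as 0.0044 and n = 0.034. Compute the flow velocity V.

Flow area A = b·y = 6.31 × 9.41 = 59.38 m². Wetted perimeter P = b + 2y = 6.31 + 2×9.41 = 25.13 m.
Hydraulic radius R = A/P = 59.38/25.13 = 2.363 m.
From Manning's equation, V = (1/n) R^(2/3) S^(1/2) = (1/0.034) × 2.363^(2/3) × 0.0044^(1/2) = 3.46 m/s.

V = 3.46 m/s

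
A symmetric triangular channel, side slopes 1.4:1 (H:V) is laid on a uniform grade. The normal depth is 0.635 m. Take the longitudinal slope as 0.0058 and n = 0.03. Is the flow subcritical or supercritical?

subcritical

For a triangular section with side slope z = 1.4: A = zy² = 1.4×0.635² = 0.5645 m²; P = 2y√(1+z²) = 2×0.635×1.72 = 2.185 m.
Hydraulic radius R = A/P = 0.5645/2.185 = 0.2584 m.
V = (1/n) R^(2/3) √S = (1/0.03) × 0.2584^(2/3) × √0.0058 = 1.03 m/s. Hydraulic depth D_h = A/T = 0.5645/1.778 = 0.3175 m.
Froude number Fr = V/√(g·D_h) = 1.03/√(9.81×0.3175) = 0.583, which is less than 1, so the flow is subcritical.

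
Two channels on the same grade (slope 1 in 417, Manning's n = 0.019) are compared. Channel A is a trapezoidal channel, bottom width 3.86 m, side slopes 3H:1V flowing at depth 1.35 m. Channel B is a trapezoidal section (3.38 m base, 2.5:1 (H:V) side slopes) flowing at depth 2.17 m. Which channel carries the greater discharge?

Channel A: With bottom width b = 3.86 m and side slope z = 3: A = (b + zy)y = (3.86 + 3×1.35)×1.35 = 10.68 m²; P = b + 2y√(1+z²) = 3.86 + 2×1.35×3.162 = 12.4 m. Hydraulic radius R = A/P = 10.68/12.4 = 0.8613 m. Q_A = (1/0.019)·10.68·0.8613^(2/3)·√0.002398 = 24.91 m³/s.
Channel B: With bottom width b = 3.38 m and side slope z = 2.5: A = (b + zy)y = (3.38 + 2.5×2.17)×2.17 = 19.11 m²; P = b + 2y√(1+z²) = 3.38 + 2×2.17×2.693 = 15.07 m. Hydraulic radius R = A/P = 19.11/15.07 = 1.268 m. Q_B = (1/0.019)·19.11·1.268^(2/3)·√0.002398 = 57.7 m³/s.
Q_A = 24.91 m³/s vs Q_B = 57.7 m³/s, so channel B carries more.

channel B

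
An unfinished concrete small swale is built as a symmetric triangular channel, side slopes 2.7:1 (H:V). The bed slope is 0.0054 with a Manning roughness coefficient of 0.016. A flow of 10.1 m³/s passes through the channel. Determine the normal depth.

Manning's equation rearranged: A R^(2/3) = nQ / (1·√S) = 0.016 × 10.1 / (√0.0054) = 2.199.
Trying y = 1.27 m: A R^(2/3) = 3.082 — high.
Trying y = 0.949 m: A R^(2/3) = 1.417 — low.
Trying y = 1.12 m: A R^(2/3) = 2.205 — ≈ 2.199.

y_n = 1.12 m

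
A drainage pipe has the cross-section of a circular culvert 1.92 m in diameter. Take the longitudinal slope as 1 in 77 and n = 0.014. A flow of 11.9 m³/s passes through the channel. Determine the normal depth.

Manning's equation rearranged: A R^(2/3) = nQ / (1·√S) = 0.014 × 11.9 / (√0.01299) = 1.462.
At y = 1.12 m: A R^(2/3) = 1.142 — too small.
At y = 1.33 m: A R^(2/3) = 1.466 — matches.

y_n = 1.33 m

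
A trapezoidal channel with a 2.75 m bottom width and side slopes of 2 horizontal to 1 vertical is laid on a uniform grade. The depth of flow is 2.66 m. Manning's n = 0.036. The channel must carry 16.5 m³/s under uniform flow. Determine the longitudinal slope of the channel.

S = 0.00046

With bottom width b = 2.75 m and side slope z = 2: A = (b + zy)y = (2.75 + 2×2.66)×2.66 = 21.47 m²; P = b + 2y√(1+z²) = 2.75 + 2×2.66×2.236 = 14.65 m.
Hydraulic radius R = A/P = 21.47/14.65 = 1.466 m.
From Manning's equation, S = [nQ / (1 A R^(2/3))]² = [0.036 × 16.5 / (1 × 21.47 × 1.466^(2/3))]² = 0.00046.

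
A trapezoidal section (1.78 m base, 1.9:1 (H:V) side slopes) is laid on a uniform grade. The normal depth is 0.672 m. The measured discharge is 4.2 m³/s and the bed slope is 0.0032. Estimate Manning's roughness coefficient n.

n = 0.016

With bottom width b = 1.78 m and side slope z = 1.9: A = (b + zy)y = (1.78 + 1.9×0.672)×0.672 = 2.054 m²; P = b + 2y√(1+z²) = 1.78 + 2×0.672×2.147 = 4.666 m.
Hydraulic radius R = A/P = 2.054/4.666 = 0.4403 m.
Rearranging Manning's equation: n = (1/Q) A R^(2/3) S^(1/2) = (1/4.2) × 2.054 × 0.4403^(2/3) × √0.0032 = 0.016.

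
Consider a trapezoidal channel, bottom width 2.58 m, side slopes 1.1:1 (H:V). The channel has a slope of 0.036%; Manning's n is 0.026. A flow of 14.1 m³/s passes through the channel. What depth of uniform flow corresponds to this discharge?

Manning's equation rearranged: A R^(2/3) = nQ / (1·√S) = 0.026 × 14.1 / (√0.00036) = 19.32.
Trying y = 3.06 m: A R^(2/3) = 24.45 — too large.
Trying y = 2.73 m: A R^(2/3) = 19.3 — matches.

y_n = 2.73 m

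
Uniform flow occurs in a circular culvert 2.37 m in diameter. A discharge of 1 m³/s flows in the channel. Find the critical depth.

y_c = 0.445 m

At critical depth, Q² T / (g A³) = 1, i.e. A³/T = Q²/g = 1²/9.81 = 0.1019.
Try y = 0.488 m: A³/T = 0.1465 — high.
Try y = 0.445 m: A³/T = 0.102 — ≈ 0.1019.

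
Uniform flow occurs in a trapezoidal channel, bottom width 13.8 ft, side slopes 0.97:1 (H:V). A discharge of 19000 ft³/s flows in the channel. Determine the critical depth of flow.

y_c = 23.8 ft

At critical depth, Q² T / (g A³) = 1, i.e. A³/T = Q²/g = 19000²/32.2 = 11210000.
Try y = 17.8 ft: A³/T = 3498000 — too small.
Try y = 27.7 ft: A³/T = 21170000 — too large.
Try y = 23.8 ft: A³/T = 11280000 — close enough.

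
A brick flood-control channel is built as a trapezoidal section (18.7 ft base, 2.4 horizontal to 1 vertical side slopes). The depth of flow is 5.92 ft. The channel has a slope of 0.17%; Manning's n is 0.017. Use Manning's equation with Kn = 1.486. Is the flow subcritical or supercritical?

subcritical

With bottom width b = 18.7 ft and side slope z = 2.4: A = (b + zy)y = (18.7 + 2.4×5.92)×5.92 = 194.8 ft²; P = b + 2y√(1+z²) = 18.7 + 2×5.92×2.6 = 49.48 ft.
Hydraulic radius R = A/P = 194.8/49.48 = 3.937 ft.
V = (1.486/n) R^(2/3) √S = (1.486/0.017) × 3.937^(2/3) × √0.0017 = 8.986 ft/s. Hydraulic depth D_h = A/T = 194.8/47.12 = 4.135 ft.
Froude number Fr = V/√(g·D_h) = 8.986/√(32.2×4.135) = 0.779, which is less than 1, so the flow is subcritical.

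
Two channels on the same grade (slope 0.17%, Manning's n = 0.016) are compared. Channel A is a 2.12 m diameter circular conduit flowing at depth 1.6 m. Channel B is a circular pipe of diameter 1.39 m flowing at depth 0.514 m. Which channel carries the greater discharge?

Channel A: For a circular section of diameter D = 2.12 m at depth y = 1.6 m, the central angle is θ = 2 arccos(1 − 2y/D) = 4.211 rad. Then A = (D²/8)(θ − sin θ) = 2.858 m² and P = Dθ/2 = 4.463 m. Hydraulic radius R = A/P = 2.858/4.463 = 0.6404 m. Q_A = (1/0.016)·2.858·0.6404^(2/3)·√0.0017 = 5.472 m³/s.
Channel B: For a circular section of diameter D = 1.39 m at depth y = 0.514 m, the central angle is θ = 2 arccos(1 − 2y/D) = 2.615 rad. Then A = (D²/8)(θ − sin θ) = 0.51 m² and P = Dθ/2 = 1.817 m. Hydraulic radius R = A/P = 0.51/1.817 = 0.2807 m. Q_B = (1/0.016)·0.51·0.2807^(2/3)·√0.0017 = 0.5634 m³/s.
Q_A = 5.472 m³/s vs Q_B = 0.5634 m³/s, so channel A carries more.

channel A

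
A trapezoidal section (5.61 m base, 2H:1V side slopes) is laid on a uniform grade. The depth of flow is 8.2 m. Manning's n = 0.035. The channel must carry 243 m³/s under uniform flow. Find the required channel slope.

S = 0.000321

With bottom width b = 5.61 m and side slope z = 2: A = (b + zy)y = (5.61 + 2×8.2)×8.2 = 180.5 m²; P = b + 2y√(1+z²) = 5.61 + 2×8.2×2.236 = 42.28 m.
Hydraulic radius R = A/P = 180.5/42.28 = 4.269 m.
From Manning's equation, S = [nQ / (1 A R^(2/3))]² = [0.035 × 243 / (1 × 180.5 × 4.269^(2/3))]² = 0.000321.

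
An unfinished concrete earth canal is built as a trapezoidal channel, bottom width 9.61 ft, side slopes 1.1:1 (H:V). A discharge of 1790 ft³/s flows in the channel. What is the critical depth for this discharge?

At critical depth, Q² T / (g A³) = 1, i.e. A³/T = Q²/g = 1790²/32.2 = 99510.
At y = 8.32 ft: A³/T = 136300 — too large.
At y = 6.85 ft: A³/T = 65640 — too small.
At y = 7.66 ft: A³/T = 99650 — ≈ 99510.

y_c = 7.66 ft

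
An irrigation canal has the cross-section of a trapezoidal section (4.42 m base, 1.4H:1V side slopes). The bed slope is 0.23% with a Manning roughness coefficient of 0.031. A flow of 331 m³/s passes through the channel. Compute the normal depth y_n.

y_n = 6.79 m

Manning's equation rearranged: A R^(2/3) = nQ / (1·√S) = 0.031 × 331 / (√0.0023) = 214.
Try y = 8.68 m: A R^(2/3) = 374.2 — too large.
Try y = 5.37 m: A R^(2/3) = 127.3 — too small.
Try y = 6.79 m: A R^(2/3) = 213.9 — matches.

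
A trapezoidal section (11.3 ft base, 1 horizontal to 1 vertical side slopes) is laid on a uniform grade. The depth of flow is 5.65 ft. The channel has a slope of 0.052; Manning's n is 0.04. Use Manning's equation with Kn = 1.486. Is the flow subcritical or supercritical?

With bottom width b = 11.3 ft and side slope z = 1: A = (b + zy)y = (11.3 + 1×5.65)×5.65 = 95.77 ft²; P = b + 2y√(1+z²) = 11.3 + 2×5.65×1.414 = 27.28 ft.
Hydraulic radius R = A/P = 95.77/27.28 = 3.51 ft.
V = (1.486/n) R^(2/3) √S = (1.486/0.04) × 3.51^(2/3) × √0.052 = 19.57 ft/s. Hydraulic depth D_h = A/T = 95.77/22.6 = 4.238 ft.
Froude number Fr = V/√(g·D_h) = 19.57/√(32.2×4.238) = 1.68, which is greater than 1, so the flow is supercritical.

supercritical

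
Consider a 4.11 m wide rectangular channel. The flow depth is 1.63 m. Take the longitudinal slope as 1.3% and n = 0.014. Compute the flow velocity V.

V = 7.64 m/s

Flow area A = b·y = 4.11 × 1.63 = 6.699 m². Wetted perimeter P = b + 2y = 4.11 + 2×1.63 = 7.37 m.
Hydraulic radius R = A/P = 6.699/7.37 = 0.909 m.
From Manning's equation, V = (1/n) R^(2/3) S^(1/2) = (1/0.014) × 0.909^(2/3) × 0.013^(1/2) = 7.64 m/s.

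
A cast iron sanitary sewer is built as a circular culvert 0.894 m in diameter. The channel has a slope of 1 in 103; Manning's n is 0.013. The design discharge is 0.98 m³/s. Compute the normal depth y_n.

y_n = 0.478 m

Manning's equation rearranged: A R^(2/3) = nQ / (1·√S) = 0.013 × 0.98 / (√0.009709) = 0.1293.
At y = 0.425 m: A R^(2/3) = 0.106 — short.
At y = 0.552 m: A R^(2/3) = 0.1622 — over.
At y = 0.478 m: A R^(2/3) = 0.1293 — matches.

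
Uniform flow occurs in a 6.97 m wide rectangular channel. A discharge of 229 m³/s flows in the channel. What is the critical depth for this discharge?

y_c = 4.79 m

For a rectangular channel, critical depth y_c = (q²/g)^(1/3) where q = Q/b = 229/6.97 = 32.86 m²/s.
So y_c = (32.86²/9.81)^(1/3) = 4.79 m.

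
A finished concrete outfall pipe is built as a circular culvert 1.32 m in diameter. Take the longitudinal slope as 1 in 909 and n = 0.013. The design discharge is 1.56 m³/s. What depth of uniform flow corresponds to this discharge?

y_n = 1.01 m

Manning's equation rearranged: A R^(2/3) = nQ / (1·√S) = 0.013 × 1.56 / (√0.0011) = 0.6114.
Trying y = 0.812 m: A R^(2/3) = 0.456 — too small.
Trying y = 1.17 m: A R^(2/3) = 0.6916 — too large.
Trying y = 1.01 m: A R^(2/3) = 0.6096 — matches.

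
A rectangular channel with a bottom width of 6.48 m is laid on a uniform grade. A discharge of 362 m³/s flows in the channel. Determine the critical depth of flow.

y_c = 6.83 m

For a rectangular channel, critical depth y_c = (q²/g)^(1/3) where q = Q/b = 362/6.48 = 55.86 m²/s.
So y_c = (55.86²/9.81)^(1/3) = 6.83 m.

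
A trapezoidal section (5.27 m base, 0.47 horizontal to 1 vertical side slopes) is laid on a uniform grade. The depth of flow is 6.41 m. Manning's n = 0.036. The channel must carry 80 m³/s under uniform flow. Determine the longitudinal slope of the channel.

With bottom width b = 5.27 m and side slope z = 0.47: A = (b + zy)y = (5.27 + 0.47×6.41)×6.41 = 53.09 m²; P = b + 2y√(1+z²) = 5.27 + 2×6.41×1.105 = 19.44 m.
Hydraulic radius R = A/P = 53.09/19.44 = 2.732 m.
From Manning's equation, S = [nQ / (1 A R^(2/3))]² = [0.036 × 80 / (1 × 53.09 × 2.732^(2/3))]² = 0.000771.

S = 0.000771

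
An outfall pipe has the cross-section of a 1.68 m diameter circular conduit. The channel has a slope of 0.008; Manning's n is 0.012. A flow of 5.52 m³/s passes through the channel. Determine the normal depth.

y_n = 0.934 m

Manning's equation rearranged: A R^(2/3) = nQ / (1·√S) = 0.012 × 5.52 / (√0.008) = 0.7406.
Trying y = 0.668 m: A R^(2/3) = 0.4144 — too small.
Trying y = 1.03 m: A R^(2/3) = 0.8631 — too large.
Trying y = 0.934 m: A R^(2/3) = 0.7409 — ≈ 0.7406.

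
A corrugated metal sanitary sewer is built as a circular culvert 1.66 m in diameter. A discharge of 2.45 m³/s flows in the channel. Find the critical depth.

At critical depth, Q² T / (g A³) = 1, i.e. A³/T = Q²/g = 2.45²/9.81 = 0.6119.
Try y = 0.953 m: A³/T = 1.294 — too large.
Try y = 0.607 m: A³/T = 0.23 — too small.
Try y = 0.783 m: A³/T = 0.6109 — matches.

y_c = 0.783 m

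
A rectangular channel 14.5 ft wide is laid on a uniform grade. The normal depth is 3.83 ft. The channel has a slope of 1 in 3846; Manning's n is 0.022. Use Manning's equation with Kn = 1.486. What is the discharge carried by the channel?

Q = 112 ft³/s

Flow area A = b·y = 14.5 × 3.83 = 55.54 ft². Wetted perimeter P = b + 2y = 14.5 + 2×3.83 = 22.16 ft.
Hydraulic radius R = A/P = 55.54/22.16 = 2.506 ft.
Manning's equation: Q = (1.486/n) A R^(2/3) S^(1/2) = (1.486/0.022) × 55.54 × 2.506^(2/3) × 0.00026^(1/2) = 112 ft³/s.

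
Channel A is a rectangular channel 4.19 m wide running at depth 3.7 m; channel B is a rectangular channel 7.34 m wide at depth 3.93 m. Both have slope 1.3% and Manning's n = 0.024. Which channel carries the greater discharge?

Channel A: Flow area A = b·y = 4.19 × 3.7 = 15.5 m². Wetted perimeter P = b + 2y = 4.19 + 2×3.7 = 11.59 m. Hydraulic radius R = A/P = 15.5/11.59 = 1.338 m. Q_A = (1/0.024)·15.5·1.338^(2/3)·√0.013 = 89.41 m³/s.
Channel B: Flow area A = b·y = 7.34 × 3.93 = 28.85 m². Wetted perimeter P = b + 2y = 7.34 + 2×3.93 = 15.2 m. Hydraulic radius R = A/P = 28.85/15.2 = 1.898 m. Q_B = (1/0.024)·28.85·1.898^(2/3)·√0.013 = 210.1 m³/s.
Q_A = 89.41 m³/s vs Q_B = 210.1 m³/s, so channel B carries more.

channel B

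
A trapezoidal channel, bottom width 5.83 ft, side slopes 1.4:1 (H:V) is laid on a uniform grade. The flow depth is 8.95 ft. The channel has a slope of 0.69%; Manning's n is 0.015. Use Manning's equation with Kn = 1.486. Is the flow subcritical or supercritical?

supercritical

With bottom width b = 5.83 ft and side slope z = 1.4: A = (b + zy)y = (5.83 + 1.4×8.95)×8.95 = 164.3 ft²; P = b + 2y√(1+z²) = 5.83 + 2×8.95×1.72 = 36.63 ft.
Hydraulic radius R = A/P = 164.3/36.63 = 4.486 ft.
V = (1.486/n) R^(2/3) √S = (1.486/0.015) × 4.486^(2/3) × √0.0069 = 22.38 ft/s. Hydraulic depth D_h = A/T = 164.3/30.89 = 5.32 ft.
Froude number Fr = V/√(g·D_h) = 22.38/√(32.2×5.32) = 1.71, which is greater than 1, so the flow is supercritical.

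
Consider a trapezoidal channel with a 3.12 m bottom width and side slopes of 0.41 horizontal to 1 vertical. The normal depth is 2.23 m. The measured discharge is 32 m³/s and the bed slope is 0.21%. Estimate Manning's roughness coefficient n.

With bottom width b = 3.12 m and side slope z = 0.41: A = (b + zy)y = (3.12 + 0.41×2.23)×2.23 = 8.996 m²; P = b + 2y√(1+z²) = 3.12 + 2×2.23×1.081 = 7.94 m.
Hydraulic radius R = A/P = 8.996/7.94 = 1.133 m.
Rearranging Manning's equation: n = (1/Q) A R^(2/3) S^(1/2) = (1/32) × 8.996 × 1.133^(2/3) × √0.0021 = 0.014.

n = 0.014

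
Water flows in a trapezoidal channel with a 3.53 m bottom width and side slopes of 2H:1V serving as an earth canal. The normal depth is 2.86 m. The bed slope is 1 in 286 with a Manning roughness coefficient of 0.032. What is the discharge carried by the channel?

With bottom width b = 3.53 m and side slope z = 2: A = (b + zy)y = (3.53 + 2×2.86)×2.86 = 26.45 m²; P = b + 2y√(1+z²) = 3.53 + 2×2.86×2.236 = 16.32 m.
Hydraulic radius R = A/P = 26.45/16.32 = 1.621 m.
Manning's equation: Q = (1/n) A R^(2/3) S^(1/2) = (1/0.032) × 26.45 × 1.621^(2/3) × 0.003497^(1/2) = 67.5 m³/s.

Q = 67.5 m³/s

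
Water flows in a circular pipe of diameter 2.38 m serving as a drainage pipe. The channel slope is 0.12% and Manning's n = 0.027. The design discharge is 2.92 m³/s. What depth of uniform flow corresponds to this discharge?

y_n = 1.5 m

Manning's equation rearranged: A R^(2/3) = nQ / (1·√S) = 0.027 × 2.92 / (√0.0012) = 2.276.
At y = 1.74 m: A R^(2/3) = 2.784 — over.
At y = 1.17 m: A R^(2/3) = 1.529 — short.
At y = 1.5 m: A R^(2/3) = 2.276 — matches.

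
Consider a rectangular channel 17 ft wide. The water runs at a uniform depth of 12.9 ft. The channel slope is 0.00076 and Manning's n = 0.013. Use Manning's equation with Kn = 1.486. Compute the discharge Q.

Flow area A = b·y = 17 × 12.9 = 219.3 ft². Wetted perimeter P = b + 2y = 17 + 2×12.9 = 42.8 ft.
Hydraulic radius R = A/P = 219.3/42.8 = 5.124 ft.
Manning's equation: Q = (1.486/n) A R^(2/3) S^(1/2) = (1.486/0.013) × 219.3 × 5.124^(2/3) × 0.00076^(1/2) = 2050 ft³/s.

Q = 2050 ft³/s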